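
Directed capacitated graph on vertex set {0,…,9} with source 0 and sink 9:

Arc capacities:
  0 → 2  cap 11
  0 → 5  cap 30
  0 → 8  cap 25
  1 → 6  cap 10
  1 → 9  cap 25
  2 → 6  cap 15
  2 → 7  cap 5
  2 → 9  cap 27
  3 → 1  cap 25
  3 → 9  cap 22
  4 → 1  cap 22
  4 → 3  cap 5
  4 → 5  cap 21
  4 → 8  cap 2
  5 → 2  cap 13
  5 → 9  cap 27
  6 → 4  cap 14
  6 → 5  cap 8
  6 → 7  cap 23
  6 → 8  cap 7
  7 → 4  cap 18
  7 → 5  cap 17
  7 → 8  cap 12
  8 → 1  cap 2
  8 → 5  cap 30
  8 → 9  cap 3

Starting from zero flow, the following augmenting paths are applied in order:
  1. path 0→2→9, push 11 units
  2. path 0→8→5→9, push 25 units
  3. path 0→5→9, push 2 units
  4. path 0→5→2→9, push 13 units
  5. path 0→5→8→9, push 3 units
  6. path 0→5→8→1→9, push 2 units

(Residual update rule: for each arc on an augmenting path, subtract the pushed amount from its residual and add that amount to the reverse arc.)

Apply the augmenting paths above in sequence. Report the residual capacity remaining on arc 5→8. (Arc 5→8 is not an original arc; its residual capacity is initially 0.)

Residual capacity of (5,8): 20

after path 1 (0→2→9, push 11): res(5,8)=0
after path 2 (0→8→5→9, push 25): res(5,8)=25
after path 3 (0→5→9, push 2): res(5,8)=25
after path 4 (0→5→2→9, push 13): res(5,8)=25
after path 5 (0→5→8→9, push 3): res(5,8)=22
after path 6 (0→5→8→1→9, push 2): res(5,8)=20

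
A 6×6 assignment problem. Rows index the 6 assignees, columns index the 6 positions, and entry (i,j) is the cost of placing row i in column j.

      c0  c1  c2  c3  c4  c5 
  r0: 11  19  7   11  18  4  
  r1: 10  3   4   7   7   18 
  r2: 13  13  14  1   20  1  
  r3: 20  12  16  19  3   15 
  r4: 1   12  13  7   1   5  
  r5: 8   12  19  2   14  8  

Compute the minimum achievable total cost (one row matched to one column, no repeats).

optimal assignment: row0→col2 (cost 7), row1→col1 (cost 3), row2→col5 (cost 1), row3→col4 (cost 3), row4→col0 (cost 1), row5→col3 (cost 2)
total = 7 + 3 + 1 + 3 + 1 + 2 = 17

Minimum assignment cost: 17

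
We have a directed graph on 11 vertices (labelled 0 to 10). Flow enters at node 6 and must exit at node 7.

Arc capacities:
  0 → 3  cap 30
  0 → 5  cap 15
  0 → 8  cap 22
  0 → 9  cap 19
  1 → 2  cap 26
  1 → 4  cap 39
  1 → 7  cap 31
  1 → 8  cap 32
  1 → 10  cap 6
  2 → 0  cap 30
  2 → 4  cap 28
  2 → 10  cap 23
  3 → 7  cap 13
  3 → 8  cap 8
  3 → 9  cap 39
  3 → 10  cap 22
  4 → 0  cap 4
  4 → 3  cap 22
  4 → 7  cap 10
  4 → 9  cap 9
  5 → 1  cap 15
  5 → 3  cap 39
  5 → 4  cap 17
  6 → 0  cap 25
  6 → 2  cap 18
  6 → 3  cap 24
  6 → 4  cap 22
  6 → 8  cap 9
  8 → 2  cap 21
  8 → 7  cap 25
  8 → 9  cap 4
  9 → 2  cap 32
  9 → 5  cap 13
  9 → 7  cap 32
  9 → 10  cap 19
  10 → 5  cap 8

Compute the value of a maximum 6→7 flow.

Maximum flow value: 95

augment #1: 6→3→7 bottleneck 13, total now 13
augment #2: 6→4→7 bottleneck 10, total now 23
augment #3: 6→8→7 bottleneck 9, total now 32
augment #4: 6→0→8→7 bottleneck 16, total now 48
augment #5: 6→0→9→7 bottleneck 9, total now 57
augment #6: 6→3→9→7 bottleneck 11, total now 68
augment #7: 6→4→9→7 bottleneck 9, total now 77
augment #8: 6→2→0→9→7 bottleneck 3, total now 80
augment #9: 6→2→0→5→1→7 bottleneck 15, total now 95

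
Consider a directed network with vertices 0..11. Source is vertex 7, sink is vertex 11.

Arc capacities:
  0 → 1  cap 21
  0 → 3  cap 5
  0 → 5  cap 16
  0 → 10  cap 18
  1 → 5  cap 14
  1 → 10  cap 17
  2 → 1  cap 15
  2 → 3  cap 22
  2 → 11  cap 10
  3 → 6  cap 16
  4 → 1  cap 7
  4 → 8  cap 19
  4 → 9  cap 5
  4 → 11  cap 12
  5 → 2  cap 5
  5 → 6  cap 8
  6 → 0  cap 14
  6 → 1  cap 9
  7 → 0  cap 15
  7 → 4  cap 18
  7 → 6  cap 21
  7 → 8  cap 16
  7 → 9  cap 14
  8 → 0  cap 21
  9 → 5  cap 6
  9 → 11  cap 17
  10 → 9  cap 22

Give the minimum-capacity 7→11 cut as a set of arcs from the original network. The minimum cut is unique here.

augment #1: 7→4→11 push 12
augment #2: 7→9→11 push 14
augment #3: 7→4→9→11 push 3
augment #4: 7→0→5→2→11 push 5
max flow = 34; residual-reachable set from 7 gives S-side
cut edges (S→T): {(4,11), (5,2), (9,11)} total cap 34

Min-cut arcs: {(4,11), (5,2), (9,11)} (total capacity 34)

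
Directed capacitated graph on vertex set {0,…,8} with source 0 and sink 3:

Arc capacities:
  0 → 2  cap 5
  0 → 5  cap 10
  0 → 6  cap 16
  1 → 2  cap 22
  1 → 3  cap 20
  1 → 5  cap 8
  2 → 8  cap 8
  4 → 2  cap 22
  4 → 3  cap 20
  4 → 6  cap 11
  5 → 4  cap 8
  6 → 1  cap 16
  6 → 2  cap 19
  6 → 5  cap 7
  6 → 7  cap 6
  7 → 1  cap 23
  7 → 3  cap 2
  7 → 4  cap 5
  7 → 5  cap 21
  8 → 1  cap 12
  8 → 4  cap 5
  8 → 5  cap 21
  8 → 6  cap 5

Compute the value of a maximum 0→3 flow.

augment #1: 0→5→4→3 bottleneck 8, total now 8
augment #2: 0→6→1→3 bottleneck 16, total now 24
augment #3: 0→2→8→1→3 bottleneck 4, total now 28
augment #4: 0→2→8→4→3 bottleneck 1, total now 29

Maximum flow value: 29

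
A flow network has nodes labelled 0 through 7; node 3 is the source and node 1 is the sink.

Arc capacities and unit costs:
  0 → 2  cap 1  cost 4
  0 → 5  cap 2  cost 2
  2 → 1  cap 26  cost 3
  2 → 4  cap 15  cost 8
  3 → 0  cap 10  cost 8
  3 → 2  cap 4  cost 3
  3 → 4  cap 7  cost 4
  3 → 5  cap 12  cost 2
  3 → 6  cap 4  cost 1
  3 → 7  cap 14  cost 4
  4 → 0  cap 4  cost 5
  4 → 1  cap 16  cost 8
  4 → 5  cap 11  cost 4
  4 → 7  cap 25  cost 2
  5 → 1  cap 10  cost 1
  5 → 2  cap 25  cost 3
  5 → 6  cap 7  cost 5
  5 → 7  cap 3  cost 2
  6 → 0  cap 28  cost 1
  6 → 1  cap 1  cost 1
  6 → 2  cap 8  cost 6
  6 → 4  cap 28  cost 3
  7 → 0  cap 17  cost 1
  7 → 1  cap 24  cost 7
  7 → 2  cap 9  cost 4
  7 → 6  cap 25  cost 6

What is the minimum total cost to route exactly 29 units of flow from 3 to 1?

Minimum cost for 29 units: 200

shortest-cost path #1: 3→6→1 push 1 @ unit cost 2 (adds 2)
shortest-cost path #2: 3→5→1 push 10 @ unit cost 3 (adds 30)
shortest-cost path #3: 3→2→1 push 4 @ unit cost 6 (adds 24)
shortest-cost path #4: 3→5→2→1 push 2 @ unit cost 8 (adds 16)
shortest-cost path #5: 3→6→0→2→1 push 1 @ unit cost 9 (adds 9)
shortest-cost path #6: 3→6→2→1 push 2 @ unit cost 10 (adds 20)
shortest-cost path #7: 3→7→1 push 9 @ unit cost 11 (adds 99)
total cost = 200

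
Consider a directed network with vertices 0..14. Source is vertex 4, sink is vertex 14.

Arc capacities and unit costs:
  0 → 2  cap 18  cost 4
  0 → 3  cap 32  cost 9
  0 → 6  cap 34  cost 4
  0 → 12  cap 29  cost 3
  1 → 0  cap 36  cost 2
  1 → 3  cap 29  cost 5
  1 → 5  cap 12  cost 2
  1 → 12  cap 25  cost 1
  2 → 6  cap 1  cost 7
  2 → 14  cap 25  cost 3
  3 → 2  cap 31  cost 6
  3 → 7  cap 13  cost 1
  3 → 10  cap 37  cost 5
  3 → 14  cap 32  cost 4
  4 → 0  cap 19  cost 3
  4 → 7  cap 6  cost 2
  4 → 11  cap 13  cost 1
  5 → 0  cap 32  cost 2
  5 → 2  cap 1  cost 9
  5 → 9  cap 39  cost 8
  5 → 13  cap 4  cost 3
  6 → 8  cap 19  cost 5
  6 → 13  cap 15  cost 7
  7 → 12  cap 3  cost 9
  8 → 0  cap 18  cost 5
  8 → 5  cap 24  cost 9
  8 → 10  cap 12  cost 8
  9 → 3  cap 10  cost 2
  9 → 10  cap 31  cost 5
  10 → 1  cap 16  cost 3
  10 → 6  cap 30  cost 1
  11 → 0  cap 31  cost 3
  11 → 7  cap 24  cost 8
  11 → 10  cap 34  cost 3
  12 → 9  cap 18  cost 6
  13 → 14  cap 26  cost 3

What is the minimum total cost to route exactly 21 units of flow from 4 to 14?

Minimum cost for 21 units: 225

shortest-cost path #1: 4→0→2→14 push 18 @ unit cost 10 (adds 180)
shortest-cost path #2: 4→11→10→1→5→13→14 push 3 @ unit cost 15 (adds 45)
total cost = 225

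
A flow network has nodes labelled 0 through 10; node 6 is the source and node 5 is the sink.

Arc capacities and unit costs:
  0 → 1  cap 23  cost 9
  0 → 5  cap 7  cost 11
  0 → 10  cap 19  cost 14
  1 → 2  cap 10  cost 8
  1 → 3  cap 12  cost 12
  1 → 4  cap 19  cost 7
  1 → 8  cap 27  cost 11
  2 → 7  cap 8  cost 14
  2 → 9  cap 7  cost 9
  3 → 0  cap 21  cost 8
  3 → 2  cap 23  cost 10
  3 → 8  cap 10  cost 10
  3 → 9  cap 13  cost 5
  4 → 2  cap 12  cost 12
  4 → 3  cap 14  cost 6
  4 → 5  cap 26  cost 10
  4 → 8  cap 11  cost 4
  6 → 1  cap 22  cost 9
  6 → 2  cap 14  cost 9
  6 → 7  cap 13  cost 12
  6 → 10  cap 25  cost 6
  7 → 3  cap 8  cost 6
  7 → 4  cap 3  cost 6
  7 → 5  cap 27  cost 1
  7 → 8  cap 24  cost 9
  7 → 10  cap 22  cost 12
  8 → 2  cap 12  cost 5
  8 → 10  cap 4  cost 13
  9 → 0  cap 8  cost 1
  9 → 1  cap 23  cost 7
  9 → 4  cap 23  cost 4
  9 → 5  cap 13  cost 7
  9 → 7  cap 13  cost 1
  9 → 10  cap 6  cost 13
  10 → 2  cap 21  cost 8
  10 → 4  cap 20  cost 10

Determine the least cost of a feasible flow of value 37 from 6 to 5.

Minimum cost for 37 units: 737

shortest-cost path #1: 6→7→5 push 13 @ unit cost 13 (adds 169)
shortest-cost path #2: 6→2→9→7→5 push 7 @ unit cost 20 (adds 140)
shortest-cost path #3: 6→2→7→5 push 7 @ unit cost 24 (adds 168)
shortest-cost path #4: 6→10→4→5 push 10 @ unit cost 26 (adds 260)
total cost = 737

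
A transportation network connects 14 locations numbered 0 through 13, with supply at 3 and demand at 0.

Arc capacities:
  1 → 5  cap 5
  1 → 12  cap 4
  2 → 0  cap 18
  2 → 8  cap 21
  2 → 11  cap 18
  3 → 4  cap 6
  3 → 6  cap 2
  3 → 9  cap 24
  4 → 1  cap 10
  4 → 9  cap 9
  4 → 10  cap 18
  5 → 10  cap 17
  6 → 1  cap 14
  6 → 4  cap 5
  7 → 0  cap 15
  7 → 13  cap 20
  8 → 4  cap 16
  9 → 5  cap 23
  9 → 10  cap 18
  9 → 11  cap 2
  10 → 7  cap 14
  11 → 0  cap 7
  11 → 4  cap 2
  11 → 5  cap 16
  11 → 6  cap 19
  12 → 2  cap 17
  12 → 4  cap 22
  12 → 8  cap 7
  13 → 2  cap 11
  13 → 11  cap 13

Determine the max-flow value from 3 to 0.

augment #1: 3→9→11→0 bottleneck 2, total now 2
augment #2: 3→4→10→7→0 bottleneck 6, total now 8
augment #3: 3→9→10→7→0 bottleneck 8, total now 16
augment #4: 3→6→1→12→2→0 bottleneck 2, total now 18
augment #5: 3→9→10→4→1→12→2→0 bottleneck 2, total now 20

Maximum flow value: 20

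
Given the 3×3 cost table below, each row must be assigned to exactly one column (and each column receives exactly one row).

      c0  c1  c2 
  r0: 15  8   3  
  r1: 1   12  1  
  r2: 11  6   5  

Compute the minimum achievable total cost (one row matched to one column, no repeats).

Minimum assignment cost: 10

optimal assignment: row0→col2 (cost 3), row1→col0 (cost 1), row2→col1 (cost 6)
total = 3 + 1 + 6 = 10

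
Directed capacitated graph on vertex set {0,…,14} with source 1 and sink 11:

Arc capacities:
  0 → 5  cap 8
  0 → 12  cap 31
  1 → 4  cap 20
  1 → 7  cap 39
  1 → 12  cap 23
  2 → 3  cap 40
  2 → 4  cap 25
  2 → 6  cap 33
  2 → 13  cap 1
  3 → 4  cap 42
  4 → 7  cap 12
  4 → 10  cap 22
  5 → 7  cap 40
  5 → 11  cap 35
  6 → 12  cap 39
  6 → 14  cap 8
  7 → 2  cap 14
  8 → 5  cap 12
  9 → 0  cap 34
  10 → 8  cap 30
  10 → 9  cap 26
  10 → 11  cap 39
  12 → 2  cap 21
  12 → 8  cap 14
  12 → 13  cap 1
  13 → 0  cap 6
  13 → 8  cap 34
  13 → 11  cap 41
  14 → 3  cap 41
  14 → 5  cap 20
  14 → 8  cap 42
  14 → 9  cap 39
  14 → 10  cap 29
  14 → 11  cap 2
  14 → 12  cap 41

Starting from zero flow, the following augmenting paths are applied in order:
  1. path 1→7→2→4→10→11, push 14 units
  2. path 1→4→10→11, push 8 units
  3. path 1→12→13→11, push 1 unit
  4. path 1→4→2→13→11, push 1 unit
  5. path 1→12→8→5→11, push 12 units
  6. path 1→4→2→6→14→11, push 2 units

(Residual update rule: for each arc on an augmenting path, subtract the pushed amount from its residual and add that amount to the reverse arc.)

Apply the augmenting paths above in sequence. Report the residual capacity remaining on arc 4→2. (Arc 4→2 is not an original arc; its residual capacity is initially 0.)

after path 1 (1→7→2→4→10→11, push 14): res(4,2)=14
after path 2 (1→4→10→11, push 8): res(4,2)=14
after path 3 (1→12→13→11, push 1): res(4,2)=14
after path 4 (1→4→2→13→11, push 1): res(4,2)=13
after path 5 (1→12→8→5→11, push 12): res(4,2)=13
after path 6 (1→4→2→6→14→11, push 2): res(4,2)=11

Residual capacity of (4,2): 11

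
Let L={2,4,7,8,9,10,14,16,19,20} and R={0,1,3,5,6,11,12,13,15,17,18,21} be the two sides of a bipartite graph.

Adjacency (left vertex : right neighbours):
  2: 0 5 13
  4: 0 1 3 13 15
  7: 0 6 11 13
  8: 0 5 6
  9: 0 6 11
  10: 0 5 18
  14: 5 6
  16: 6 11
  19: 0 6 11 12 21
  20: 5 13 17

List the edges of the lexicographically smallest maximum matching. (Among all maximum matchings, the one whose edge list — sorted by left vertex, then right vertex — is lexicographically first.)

|M| = 9 (so the lex-smallest maximum matching has 9 edges)
process left vertices in ascending order; for each, take the smallest-labelled available neighbour that still permits 9 edges overall, or leave it unmatched if none does
lex-smallest matching: {2-0, 4-1, 7-13, 8-5, 9-6, 10-18, 16-11, 19-12, 20-17}

Lex-smallest maximum matching: {(2,0), (4,1), (7,13), (8,5), (9,6), (10,18), (16,11), (19,12), (20,17)}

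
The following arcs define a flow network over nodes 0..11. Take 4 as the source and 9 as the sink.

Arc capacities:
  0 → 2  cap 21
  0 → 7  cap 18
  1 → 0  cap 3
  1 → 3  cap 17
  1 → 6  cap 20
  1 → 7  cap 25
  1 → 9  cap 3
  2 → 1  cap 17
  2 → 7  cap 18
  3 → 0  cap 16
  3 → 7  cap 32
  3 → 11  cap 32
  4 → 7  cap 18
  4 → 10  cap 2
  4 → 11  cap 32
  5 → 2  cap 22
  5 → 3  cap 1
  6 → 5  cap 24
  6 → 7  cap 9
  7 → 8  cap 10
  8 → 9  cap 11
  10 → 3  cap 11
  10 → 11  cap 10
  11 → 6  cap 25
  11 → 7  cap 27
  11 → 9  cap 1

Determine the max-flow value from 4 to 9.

augment #1: 4→11→9 bottleneck 1, total now 1
augment #2: 4→7→8→9 bottleneck 10, total now 11
augment #3: 4→10→3→0→2→1→9 bottleneck 2, total now 13
augment #4: 4→11→6→5→2→1→9 bottleneck 1, total now 14

Maximum flow value: 14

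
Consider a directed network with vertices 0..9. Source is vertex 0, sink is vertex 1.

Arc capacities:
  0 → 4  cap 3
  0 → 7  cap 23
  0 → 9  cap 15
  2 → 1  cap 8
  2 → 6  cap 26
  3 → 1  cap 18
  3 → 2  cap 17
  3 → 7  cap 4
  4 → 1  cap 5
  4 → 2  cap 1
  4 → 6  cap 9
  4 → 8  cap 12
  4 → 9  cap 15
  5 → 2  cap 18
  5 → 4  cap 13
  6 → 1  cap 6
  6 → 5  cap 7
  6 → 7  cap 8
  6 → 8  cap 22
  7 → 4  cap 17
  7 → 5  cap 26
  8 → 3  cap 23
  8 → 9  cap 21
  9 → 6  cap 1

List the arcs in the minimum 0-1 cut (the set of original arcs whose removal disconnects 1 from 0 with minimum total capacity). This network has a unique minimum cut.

Min-cut arcs: {(0,4), (0,7), (9,6)} (total capacity 27)

augment #1: 0→4→1 push 3
augment #2: 0→7→4→1 push 2
augment #3: 0→9→6→1 push 1
augment #4: 0→7→4→2→1 push 1
augment #5: 0→7→4→6→1 push 5
augment #6: 0→7→5→2→1 push 7
augment #7: 0→7→4→8→3→1 push 8
max flow = 27; residual-reachable set from 0 gives S-side
cut edges (S→T): {(0,4), (0,7), (9,6)} total cap 27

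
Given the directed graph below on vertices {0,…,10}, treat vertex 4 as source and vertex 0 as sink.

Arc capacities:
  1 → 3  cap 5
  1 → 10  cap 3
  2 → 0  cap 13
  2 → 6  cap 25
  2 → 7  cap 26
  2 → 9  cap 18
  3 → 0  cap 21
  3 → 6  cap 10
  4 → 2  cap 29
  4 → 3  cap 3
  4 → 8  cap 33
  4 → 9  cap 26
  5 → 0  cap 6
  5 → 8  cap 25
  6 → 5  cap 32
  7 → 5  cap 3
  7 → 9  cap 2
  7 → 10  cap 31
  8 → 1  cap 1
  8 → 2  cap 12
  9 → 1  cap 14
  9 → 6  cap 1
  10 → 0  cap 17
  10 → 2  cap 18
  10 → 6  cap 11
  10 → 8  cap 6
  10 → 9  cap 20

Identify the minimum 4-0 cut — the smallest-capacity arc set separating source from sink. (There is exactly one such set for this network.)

augment #1: 4→2→0 push 13
augment #2: 4→3→0 push 3
augment #3: 4→2→6→5→0 push 6
augment #4: 4→2→7→10→0 push 10
augment #5: 4→8→1→3→0 push 1
augment #6: 4→9→1→3→0 push 4
augment #7: 4→9→1→10→0 push 3
augment #8: 4→8→2→7→10→0 push 4
max flow = 44; residual-reachable set from 4 gives S-side
cut edges (S→T): {(1,3), (2,0), (4,3), (5,0), (10,0)} total cap 44

Min-cut arcs: {(1,3), (2,0), (4,3), (5,0), (10,0)} (total capacity 44)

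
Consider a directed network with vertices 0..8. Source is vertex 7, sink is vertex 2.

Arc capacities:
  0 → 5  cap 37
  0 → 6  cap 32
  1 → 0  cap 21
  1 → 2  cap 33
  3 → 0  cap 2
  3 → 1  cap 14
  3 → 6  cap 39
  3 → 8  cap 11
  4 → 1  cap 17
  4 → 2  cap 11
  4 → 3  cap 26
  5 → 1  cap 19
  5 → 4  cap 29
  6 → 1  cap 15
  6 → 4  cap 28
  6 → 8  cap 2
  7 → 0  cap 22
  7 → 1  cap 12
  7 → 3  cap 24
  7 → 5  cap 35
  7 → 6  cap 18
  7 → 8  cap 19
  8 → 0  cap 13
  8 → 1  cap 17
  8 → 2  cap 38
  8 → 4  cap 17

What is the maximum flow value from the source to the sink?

Maximum flow value: 76

augment #1: 7→1→2 bottleneck 12, total now 12
augment #2: 7→8→2 bottleneck 19, total now 31
augment #3: 7→3→1→2 bottleneck 14, total now 45
augment #4: 7→3→8→2 bottleneck 10, total now 55
augment #5: 7→5→1→2 bottleneck 7, total now 62
augment #6: 7→5→4→2 bottleneck 11, total now 73
augment #7: 7→6→8→2 bottleneck 2, total now 75
augment #8: 7→5→1→3→8→2 bottleneck 1, total now 76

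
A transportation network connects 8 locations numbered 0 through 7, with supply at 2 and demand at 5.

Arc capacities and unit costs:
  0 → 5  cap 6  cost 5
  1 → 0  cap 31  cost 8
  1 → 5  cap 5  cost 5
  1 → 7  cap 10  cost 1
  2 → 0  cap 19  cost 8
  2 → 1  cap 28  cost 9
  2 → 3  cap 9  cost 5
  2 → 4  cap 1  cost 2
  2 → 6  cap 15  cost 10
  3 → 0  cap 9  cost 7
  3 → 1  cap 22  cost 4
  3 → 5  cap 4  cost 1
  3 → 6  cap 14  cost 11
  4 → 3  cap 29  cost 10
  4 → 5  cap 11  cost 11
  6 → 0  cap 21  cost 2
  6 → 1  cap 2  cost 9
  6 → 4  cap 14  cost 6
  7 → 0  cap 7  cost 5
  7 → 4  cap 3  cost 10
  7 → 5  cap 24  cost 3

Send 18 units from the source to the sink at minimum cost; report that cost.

shortest-cost path #1: 2→3→5 push 4 @ unit cost 6 (adds 24)
shortest-cost path #2: 2→4→5 push 1 @ unit cost 13 (adds 13)
shortest-cost path #3: 2→0→5 push 6 @ unit cost 13 (adds 78)
shortest-cost path #4: 2→1→7→5 push 7 @ unit cost 13 (adds 91)
total cost = 206

Minimum cost for 18 units: 206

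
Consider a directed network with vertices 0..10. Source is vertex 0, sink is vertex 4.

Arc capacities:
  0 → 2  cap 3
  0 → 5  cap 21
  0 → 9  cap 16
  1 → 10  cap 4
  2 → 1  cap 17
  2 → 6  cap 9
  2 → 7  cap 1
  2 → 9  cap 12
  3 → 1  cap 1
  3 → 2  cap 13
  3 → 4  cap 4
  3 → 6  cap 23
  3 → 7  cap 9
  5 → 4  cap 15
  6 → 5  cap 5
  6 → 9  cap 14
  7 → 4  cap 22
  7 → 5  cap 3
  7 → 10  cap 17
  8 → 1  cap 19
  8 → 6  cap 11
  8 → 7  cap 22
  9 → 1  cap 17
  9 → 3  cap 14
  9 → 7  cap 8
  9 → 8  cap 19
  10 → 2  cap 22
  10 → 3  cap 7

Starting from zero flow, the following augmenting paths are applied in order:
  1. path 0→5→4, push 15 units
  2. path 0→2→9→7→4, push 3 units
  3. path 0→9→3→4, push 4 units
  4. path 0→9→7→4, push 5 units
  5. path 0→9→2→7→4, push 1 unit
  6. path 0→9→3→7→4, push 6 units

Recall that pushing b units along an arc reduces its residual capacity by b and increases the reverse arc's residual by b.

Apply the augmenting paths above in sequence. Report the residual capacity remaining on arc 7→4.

Residual capacity of (7,4): 7

after path 1 (0→5→4, push 15): res(7,4)=22
after path 2 (0→2→9→7→4, push 3): res(7,4)=19
after path 3 (0→9→3→4, push 4): res(7,4)=19
after path 4 (0→9→7→4, push 5): res(7,4)=14
after path 5 (0→9→2→7→4, push 1): res(7,4)=13
after path 6 (0→9→3→7→4, push 6): res(7,4)=7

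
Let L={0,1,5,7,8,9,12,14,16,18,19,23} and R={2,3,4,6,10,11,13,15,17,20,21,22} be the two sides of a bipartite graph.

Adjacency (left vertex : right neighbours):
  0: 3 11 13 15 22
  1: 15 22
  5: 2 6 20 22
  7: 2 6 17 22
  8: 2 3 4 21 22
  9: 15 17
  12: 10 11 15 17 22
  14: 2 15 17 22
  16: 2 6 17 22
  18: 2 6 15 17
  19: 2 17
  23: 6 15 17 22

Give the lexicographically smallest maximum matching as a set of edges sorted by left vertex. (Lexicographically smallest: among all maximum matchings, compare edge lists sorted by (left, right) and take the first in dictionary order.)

|M| = 9 (so the lex-smallest maximum matching has 9 edges)
process left vertices in ascending order; for each, take the smallest-labelled available neighbour that still permits 9 edges overall, or leave it unmatched if none does
lex-smallest matching: {0-3, 1-15, 5-20, 7-2, 8-4, 9-17, 12-10, 14-22, 16-6}

Lex-smallest maximum matching: {(0,3), (1,15), (5,20), (7,2), (8,4), (9,17), (12,10), (14,22), (16,6)}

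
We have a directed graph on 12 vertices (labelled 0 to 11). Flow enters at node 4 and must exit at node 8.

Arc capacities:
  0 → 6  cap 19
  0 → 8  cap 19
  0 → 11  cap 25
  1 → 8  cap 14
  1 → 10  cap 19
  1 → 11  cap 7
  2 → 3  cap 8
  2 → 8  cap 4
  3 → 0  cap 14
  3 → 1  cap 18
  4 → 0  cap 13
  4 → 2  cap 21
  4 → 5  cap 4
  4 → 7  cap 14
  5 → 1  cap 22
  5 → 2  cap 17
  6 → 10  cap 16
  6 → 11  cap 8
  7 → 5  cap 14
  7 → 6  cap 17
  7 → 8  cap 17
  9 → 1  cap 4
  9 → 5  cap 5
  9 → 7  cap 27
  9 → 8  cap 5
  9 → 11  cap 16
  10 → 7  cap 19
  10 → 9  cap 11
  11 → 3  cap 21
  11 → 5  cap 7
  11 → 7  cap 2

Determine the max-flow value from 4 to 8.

augment #1: 4→0→8 bottleneck 13, total now 13
augment #2: 4→2→8 bottleneck 4, total now 17
augment #3: 4→7→8 bottleneck 14, total now 31
augment #4: 4→5→1→8 bottleneck 4, total now 35
augment #5: 4→2→3→0→8 bottleneck 6, total now 41
augment #6: 4→2→3→1→8 bottleneck 2, total now 43

Maximum flow value: 43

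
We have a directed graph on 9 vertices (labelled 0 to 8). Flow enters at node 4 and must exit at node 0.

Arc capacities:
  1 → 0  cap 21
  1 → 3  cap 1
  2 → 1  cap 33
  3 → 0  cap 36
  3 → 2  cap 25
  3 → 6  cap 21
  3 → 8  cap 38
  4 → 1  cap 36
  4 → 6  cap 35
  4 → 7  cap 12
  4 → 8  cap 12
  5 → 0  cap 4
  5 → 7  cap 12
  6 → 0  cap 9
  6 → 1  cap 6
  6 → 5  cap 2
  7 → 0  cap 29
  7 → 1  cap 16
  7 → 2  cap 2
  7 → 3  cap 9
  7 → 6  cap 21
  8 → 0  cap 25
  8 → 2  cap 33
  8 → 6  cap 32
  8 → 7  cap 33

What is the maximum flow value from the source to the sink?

Maximum flow value: 57

augment #1: 4→1→0 bottleneck 21, total now 21
augment #2: 4→6→0 bottleneck 9, total now 30
augment #3: 4→7→0 bottleneck 12, total now 42
augment #4: 4→8→0 bottleneck 12, total now 54
augment #5: 4→1→3→0 bottleneck 1, total now 55
augment #6: 4→6→5→0 bottleneck 2, total now 57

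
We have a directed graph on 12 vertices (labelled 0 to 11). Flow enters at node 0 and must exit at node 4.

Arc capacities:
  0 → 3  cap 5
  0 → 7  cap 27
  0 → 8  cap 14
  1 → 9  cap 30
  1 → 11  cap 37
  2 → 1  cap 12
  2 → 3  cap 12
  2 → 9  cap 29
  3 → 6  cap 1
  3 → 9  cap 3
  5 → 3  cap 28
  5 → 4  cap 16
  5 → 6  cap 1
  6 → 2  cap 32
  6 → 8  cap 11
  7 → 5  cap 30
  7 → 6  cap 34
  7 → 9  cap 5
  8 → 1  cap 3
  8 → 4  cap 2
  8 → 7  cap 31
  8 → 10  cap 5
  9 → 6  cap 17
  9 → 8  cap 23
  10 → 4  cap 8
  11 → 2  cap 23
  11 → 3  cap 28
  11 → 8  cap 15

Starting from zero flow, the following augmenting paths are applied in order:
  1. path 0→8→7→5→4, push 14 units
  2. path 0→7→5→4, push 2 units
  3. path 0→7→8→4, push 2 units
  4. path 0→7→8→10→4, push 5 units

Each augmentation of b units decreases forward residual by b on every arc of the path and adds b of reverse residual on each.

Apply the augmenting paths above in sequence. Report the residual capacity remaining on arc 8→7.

after path 1 (0→8→7→5→4, push 14): res(8,7)=17
after path 2 (0→7→5→4, push 2): res(8,7)=17
after path 3 (0→7→8→4, push 2): res(8,7)=19
after path 4 (0→7→8→10→4, push 5): res(8,7)=24

Residual capacity of (8,7): 24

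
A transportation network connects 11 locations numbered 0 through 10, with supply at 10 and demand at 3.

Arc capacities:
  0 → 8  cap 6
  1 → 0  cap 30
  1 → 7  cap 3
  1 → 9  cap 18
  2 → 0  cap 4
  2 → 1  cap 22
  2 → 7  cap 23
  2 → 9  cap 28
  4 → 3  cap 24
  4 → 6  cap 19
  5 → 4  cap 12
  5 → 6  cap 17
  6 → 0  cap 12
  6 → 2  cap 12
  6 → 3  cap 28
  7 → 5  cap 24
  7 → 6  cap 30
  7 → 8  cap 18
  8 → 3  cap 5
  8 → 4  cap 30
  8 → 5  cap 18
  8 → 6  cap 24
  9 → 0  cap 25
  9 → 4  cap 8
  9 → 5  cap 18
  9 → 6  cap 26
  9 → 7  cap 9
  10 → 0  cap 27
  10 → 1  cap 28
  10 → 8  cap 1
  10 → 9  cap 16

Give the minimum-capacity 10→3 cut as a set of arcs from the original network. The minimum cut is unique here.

Min-cut arcs: {(0,8), (1,7), (1,9), (10,8), (10,9)} (total capacity 44)

augment #1: 10→8→3 push 1
augment #2: 10→0→8→3 push 4
augment #3: 10→9→4→3 push 8
augment #4: 10→9→6→3 push 8
augment #5: 10→0→8→4→3 push 2
augment #6: 10→1→7→6→3 push 3
augment #7: 10→1→9→6→3 push 17
augment #8: 10→1→9→5→4→3 push 1
max flow = 44; residual-reachable set from 10 gives S-side
cut edges (S→T): {(0,8), (1,7), (1,9), (10,8), (10,9)} total cap 44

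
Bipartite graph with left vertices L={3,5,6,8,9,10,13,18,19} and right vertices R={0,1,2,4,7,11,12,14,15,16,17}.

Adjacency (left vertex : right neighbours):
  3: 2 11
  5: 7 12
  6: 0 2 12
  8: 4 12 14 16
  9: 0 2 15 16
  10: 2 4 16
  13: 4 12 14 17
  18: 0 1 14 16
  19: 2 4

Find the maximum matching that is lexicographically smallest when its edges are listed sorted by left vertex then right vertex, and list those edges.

|M| = 9 (so the lex-smallest maximum matching has 9 edges)
process left vertices in ascending order; for each, take the smallest-labelled available neighbour that still permits 9 edges overall, or leave it unmatched if none does
lex-smallest matching: {3-2, 5-7, 6-0, 8-12, 9-15, 10-16, 13-14, 18-1, 19-4}

Lex-smallest maximum matching: {(3,2), (5,7), (6,0), (8,12), (9,15), (10,16), (13,14), (18,1), (19,4)}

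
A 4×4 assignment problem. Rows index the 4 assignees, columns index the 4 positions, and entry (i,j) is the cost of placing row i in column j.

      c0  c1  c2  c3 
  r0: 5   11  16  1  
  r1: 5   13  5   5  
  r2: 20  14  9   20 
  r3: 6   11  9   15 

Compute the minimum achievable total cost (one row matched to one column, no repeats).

one of 2 optimal assignments: row0→col3 (cost 1), row1→col0 (cost 5), row2→col2 (cost 9), row3→col1 (cost 11)
total = 1 + 5 + 9 + 11 = 26

Minimum assignment cost: 26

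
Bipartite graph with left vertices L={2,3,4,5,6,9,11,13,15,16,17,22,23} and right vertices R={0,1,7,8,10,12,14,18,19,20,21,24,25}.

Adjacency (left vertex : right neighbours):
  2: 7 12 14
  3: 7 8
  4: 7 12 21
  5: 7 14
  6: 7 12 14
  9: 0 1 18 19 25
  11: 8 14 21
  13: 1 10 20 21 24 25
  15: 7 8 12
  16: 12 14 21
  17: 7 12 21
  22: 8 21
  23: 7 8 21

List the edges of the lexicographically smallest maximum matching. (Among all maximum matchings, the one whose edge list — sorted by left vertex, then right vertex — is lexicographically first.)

|M| = 7 (so the lex-smallest maximum matching has 7 edges)
process left vertices in ascending order; for each, take the smallest-labelled available neighbour that still permits 7 edges overall, or leave it unmatched if none does
lex-smallest matching: {2-7, 3-8, 4-12, 5-14, 9-0, 11-21, 13-1}

Lex-smallest maximum matching: {(2,7), (3,8), (4,12), (5,14), (9,0), (11,21), (13,1)}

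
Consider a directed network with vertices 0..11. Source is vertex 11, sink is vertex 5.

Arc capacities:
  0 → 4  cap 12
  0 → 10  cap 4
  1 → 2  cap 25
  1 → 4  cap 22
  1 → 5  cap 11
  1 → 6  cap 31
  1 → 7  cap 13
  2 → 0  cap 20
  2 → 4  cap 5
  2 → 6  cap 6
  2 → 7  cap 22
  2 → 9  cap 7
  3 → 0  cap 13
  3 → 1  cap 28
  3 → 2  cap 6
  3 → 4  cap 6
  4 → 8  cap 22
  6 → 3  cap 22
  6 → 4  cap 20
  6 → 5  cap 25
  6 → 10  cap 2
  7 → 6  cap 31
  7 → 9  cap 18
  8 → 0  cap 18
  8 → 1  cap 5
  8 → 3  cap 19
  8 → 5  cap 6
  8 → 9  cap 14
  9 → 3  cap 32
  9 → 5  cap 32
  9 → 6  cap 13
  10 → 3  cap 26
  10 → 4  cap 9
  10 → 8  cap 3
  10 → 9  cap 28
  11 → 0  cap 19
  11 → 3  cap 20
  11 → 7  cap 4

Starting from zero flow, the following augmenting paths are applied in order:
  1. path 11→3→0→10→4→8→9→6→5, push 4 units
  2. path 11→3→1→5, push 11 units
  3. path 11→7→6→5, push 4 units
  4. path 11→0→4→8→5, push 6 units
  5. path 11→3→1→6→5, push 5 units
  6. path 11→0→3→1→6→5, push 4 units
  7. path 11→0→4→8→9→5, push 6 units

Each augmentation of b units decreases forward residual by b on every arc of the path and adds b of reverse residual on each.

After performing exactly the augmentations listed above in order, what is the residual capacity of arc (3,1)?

Residual capacity of (3,1): 8

after path 1 (11→3→0→10→4→8→9→6→5, push 4): res(3,1)=28
after path 2 (11→3→1→5, push 11): res(3,1)=17
after path 3 (11→7→6→5, push 4): res(3,1)=17
after path 4 (11→0→4→8→5, push 6): res(3,1)=17
after path 5 (11→3→1→6→5, push 5): res(3,1)=12
after path 6 (11→0→3→1→6→5, push 4): res(3,1)=8
after path 7 (11→0→4→8→9→5, push 6): res(3,1)=8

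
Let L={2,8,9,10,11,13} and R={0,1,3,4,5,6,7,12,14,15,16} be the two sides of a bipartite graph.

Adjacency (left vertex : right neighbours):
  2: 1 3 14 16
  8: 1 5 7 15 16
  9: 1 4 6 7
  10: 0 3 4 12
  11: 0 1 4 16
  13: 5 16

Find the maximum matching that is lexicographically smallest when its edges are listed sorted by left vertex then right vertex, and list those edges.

|M| = 6 (so the lex-smallest maximum matching has 6 edges)
process left vertices in ascending order; for each, take the smallest-labelled available neighbour that still permits 6 edges overall, or leave it unmatched if none does
lex-smallest matching: {2-1, 8-5, 9-4, 10-3, 11-0, 13-16}

Lex-smallest maximum matching: {(2,1), (8,5), (9,4), (10,3), (11,0), (13,16)}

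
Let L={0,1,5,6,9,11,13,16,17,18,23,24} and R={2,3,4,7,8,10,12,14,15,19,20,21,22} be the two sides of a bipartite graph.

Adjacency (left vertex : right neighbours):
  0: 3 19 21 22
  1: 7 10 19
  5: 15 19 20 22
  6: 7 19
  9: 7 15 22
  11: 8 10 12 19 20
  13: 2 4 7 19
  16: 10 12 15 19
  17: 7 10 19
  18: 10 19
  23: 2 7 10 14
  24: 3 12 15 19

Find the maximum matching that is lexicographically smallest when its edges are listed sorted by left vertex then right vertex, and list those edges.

Lex-smallest maximum matching: {(0,3), (1,7), (5,20), (6,19), (9,22), (11,8), (13,2), (16,12), (17,10), (23,14), (24,15)}

|M| = 11 (so the lex-smallest maximum matching has 11 edges)
process left vertices in ascending order; for each, take the smallest-labelled available neighbour that still permits 11 edges overall, or leave it unmatched if none does
lex-smallest matching: {0-3, 1-7, 5-20, 6-19, 9-22, 11-8, 13-2, 16-12, 17-10, 23-14, 24-15}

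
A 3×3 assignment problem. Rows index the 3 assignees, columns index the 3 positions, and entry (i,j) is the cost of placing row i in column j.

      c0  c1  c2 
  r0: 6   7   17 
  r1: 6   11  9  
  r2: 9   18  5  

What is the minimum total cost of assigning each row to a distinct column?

optimal assignment: row0→col1 (cost 7), row1→col0 (cost 6), row2→col2 (cost 5)
total = 7 + 6 + 5 = 18

Minimum assignment cost: 18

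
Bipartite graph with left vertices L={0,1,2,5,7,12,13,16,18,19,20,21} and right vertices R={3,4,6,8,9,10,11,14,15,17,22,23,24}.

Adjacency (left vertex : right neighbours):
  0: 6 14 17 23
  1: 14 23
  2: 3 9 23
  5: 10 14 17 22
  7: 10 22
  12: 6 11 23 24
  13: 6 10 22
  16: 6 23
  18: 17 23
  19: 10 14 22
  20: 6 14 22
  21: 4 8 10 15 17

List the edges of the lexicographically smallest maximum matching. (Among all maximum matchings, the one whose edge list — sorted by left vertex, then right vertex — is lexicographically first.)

Lex-smallest maximum matching: {(0,6), (1,14), (2,3), (5,10), (7,22), (12,11), (16,23), (18,17), (21,4)}

|M| = 9 (so the lex-smallest maximum matching has 9 edges)
process left vertices in ascending order; for each, take the smallest-labelled available neighbour that still permits 9 edges overall, or leave it unmatched if none does
lex-smallest matching: {0-6, 1-14, 2-3, 5-10, 7-22, 12-11, 16-23, 18-17, 21-4}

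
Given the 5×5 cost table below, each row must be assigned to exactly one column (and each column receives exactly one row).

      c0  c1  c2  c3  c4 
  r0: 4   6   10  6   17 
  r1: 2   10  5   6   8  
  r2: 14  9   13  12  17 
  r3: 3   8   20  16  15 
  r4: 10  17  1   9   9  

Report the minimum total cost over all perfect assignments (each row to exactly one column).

optimal assignment: row0→col3 (cost 6), row1→col4 (cost 8), row2→col1 (cost 9), row3→col0 (cost 3), row4→col2 (cost 1)
total = 6 + 8 + 9 + 3 + 1 = 27

Minimum assignment cost: 27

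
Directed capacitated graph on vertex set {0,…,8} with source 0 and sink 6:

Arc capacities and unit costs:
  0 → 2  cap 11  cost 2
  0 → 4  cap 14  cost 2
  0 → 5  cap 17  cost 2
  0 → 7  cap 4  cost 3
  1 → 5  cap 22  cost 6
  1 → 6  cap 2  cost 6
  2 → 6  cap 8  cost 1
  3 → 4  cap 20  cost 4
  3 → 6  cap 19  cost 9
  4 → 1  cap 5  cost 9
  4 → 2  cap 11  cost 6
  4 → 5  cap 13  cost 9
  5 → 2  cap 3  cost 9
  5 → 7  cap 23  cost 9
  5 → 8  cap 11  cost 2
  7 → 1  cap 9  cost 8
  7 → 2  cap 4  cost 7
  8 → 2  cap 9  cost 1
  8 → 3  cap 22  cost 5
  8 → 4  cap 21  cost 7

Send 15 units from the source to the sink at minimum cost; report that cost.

Minimum cost for 15 units: 148

shortest-cost path #1: 0→2→6 push 8 @ unit cost 3 (adds 24)
shortest-cost path #2: 0→4→1→6 push 2 @ unit cost 17 (adds 34)
shortest-cost path #3: 0→5→8→3→6 push 5 @ unit cost 18 (adds 90)
total cost = 148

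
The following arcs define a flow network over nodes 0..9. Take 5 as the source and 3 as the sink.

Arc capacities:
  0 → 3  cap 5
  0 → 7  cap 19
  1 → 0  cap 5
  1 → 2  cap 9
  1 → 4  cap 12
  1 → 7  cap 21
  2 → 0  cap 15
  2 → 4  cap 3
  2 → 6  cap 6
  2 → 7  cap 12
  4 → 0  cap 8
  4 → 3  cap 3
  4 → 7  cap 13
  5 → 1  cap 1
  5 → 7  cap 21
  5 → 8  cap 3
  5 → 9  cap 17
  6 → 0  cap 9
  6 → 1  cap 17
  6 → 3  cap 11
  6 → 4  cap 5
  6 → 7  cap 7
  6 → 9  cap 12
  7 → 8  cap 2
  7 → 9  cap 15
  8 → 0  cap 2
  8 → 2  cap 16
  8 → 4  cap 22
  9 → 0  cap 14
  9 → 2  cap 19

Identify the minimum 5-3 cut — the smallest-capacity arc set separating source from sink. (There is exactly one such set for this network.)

Min-cut arcs: {(0,3), (2,6), (4,3)} (total capacity 14)

augment #1: 5→1→0→3 push 1
augment #2: 5→8→0→3 push 2
augment #3: 5→8→4→3 push 1
augment #4: 5→9→0→3 push 2
augment #5: 5→7→8→4→3 push 2
augment #6: 5→9→2→6→3 push 6
max flow = 14; residual-reachable set from 5 gives S-side
cut edges (S→T): {(0,3), (2,6), (4,3)} total cap 14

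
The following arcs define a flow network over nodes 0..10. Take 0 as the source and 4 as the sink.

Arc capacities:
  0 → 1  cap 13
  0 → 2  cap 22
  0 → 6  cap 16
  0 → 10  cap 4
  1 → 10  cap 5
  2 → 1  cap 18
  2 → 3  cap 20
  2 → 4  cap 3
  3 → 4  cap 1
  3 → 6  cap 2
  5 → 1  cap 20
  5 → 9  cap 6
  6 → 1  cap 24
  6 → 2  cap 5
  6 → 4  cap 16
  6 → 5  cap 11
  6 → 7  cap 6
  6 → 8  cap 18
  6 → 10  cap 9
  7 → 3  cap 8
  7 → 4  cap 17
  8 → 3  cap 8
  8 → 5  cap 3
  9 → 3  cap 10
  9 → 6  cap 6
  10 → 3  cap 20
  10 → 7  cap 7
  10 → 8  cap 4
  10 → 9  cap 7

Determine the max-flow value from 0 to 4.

augment #1: 0→2→4 bottleneck 3, total now 3
augment #2: 0→6→4 bottleneck 16, total now 19
augment #3: 0→2→3→4 bottleneck 1, total now 20
augment #4: 0→10→7→4 bottleneck 4, total now 24
augment #5: 0→1→10→7→4 bottleneck 3, total now 27
augment #6: 0→2→3→6→7→4 bottleneck 2, total now 29
augment #7: 0→1→10→9→6→7→4 bottleneck 2, total now 31

Maximum flow value: 31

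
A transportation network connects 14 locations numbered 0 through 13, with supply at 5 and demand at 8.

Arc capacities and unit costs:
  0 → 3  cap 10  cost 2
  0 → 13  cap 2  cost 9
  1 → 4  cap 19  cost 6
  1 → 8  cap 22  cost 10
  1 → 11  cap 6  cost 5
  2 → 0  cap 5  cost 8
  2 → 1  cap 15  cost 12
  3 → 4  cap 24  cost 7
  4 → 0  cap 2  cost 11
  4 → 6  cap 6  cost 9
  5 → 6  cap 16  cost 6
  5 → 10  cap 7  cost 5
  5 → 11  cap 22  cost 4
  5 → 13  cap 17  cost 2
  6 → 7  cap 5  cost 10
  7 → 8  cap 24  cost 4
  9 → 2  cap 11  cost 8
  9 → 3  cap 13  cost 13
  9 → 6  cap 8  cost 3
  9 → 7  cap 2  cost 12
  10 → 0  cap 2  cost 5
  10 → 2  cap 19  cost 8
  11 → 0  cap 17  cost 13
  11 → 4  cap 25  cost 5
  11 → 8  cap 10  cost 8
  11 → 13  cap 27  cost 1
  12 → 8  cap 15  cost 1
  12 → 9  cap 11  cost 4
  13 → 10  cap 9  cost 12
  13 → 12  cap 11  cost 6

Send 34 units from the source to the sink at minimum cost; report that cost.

Minimum cost for 34 units: 608

shortest-cost path #1: 5→13→12→8 push 11 @ unit cost 9 (adds 99)
shortest-cost path #2: 5→11→8 push 10 @ unit cost 12 (adds 120)
shortest-cost path #3: 5→6→7→8 push 5 @ unit cost 20 (adds 100)
shortest-cost path #4: 5→10→2→1→8 push 7 @ unit cost 35 (adds 245)
shortest-cost path #5: 5→13→10→2→1→8 push 1 @ unit cost 44 (adds 44)
total cost = 608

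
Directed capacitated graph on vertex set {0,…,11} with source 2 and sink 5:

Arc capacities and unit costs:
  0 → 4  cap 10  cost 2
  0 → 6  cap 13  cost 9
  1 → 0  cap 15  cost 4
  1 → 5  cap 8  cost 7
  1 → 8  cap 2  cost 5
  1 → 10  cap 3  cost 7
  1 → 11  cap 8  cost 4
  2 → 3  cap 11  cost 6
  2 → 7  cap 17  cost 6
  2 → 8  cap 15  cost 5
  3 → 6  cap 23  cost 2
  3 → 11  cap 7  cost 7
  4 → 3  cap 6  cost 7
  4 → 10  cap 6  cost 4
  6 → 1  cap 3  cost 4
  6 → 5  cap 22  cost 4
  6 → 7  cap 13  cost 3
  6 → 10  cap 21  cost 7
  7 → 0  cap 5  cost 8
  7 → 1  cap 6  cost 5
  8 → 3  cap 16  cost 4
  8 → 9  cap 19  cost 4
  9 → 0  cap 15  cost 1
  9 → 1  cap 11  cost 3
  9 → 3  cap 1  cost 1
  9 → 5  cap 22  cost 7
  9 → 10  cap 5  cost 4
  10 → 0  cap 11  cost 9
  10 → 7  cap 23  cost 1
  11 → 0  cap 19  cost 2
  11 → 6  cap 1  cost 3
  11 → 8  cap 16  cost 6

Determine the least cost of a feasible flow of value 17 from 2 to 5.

shortest-cost path #1: 2→3→6→5 push 11 @ unit cost 12 (adds 132)
shortest-cost path #2: 2→8→3→6→5 push 6 @ unit cost 15 (adds 90)
total cost = 222

Minimum cost for 17 units: 222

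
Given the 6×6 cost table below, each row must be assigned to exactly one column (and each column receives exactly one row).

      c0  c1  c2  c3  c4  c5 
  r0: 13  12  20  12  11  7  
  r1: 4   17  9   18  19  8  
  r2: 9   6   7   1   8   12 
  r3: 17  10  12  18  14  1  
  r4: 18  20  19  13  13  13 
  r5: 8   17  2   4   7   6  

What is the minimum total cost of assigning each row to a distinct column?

optimal assignment: row0→col1 (cost 12), row1→col0 (cost 4), row2→col3 (cost 1), row3→col5 (cost 1), row4→col4 (cost 13), row5→col2 (cost 2)
total = 12 + 4 + 1 + 1 + 13 + 2 = 33

Minimum assignment cost: 33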